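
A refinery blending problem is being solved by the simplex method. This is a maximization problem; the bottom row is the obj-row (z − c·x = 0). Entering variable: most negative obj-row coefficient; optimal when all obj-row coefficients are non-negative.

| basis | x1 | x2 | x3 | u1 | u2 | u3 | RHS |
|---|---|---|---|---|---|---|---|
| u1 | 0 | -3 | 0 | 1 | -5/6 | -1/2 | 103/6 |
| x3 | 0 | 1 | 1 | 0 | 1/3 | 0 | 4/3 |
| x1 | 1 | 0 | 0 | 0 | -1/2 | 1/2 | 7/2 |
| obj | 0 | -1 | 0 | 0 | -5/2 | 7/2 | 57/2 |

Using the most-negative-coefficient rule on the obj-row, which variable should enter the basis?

Negative obj-row entries: x2: -1, u2: -5/2.
The most negative is -5/2 in column u2, so u2 enters.

u2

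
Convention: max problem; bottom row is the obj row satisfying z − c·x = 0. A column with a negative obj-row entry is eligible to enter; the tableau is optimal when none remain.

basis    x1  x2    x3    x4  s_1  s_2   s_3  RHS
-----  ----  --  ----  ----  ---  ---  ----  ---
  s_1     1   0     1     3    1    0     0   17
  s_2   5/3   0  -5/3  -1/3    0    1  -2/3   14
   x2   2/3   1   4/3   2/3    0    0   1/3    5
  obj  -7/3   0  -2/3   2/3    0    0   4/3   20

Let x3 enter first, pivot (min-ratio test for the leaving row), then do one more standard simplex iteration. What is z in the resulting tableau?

Ratio test on column x3 — row 1: 17/1 = 17; row 2: entry -5/3 ≤ 0; row 3: 5/(4/3) = 15/4. Minimum is 15/4 at row 3 (x2 leaves); pivot element 4/3.
Pivot on row 3; the obj-row RHS becomes 20 − (-2/3)·(15/4) = 45/2.
Next entering variable (most negative obj-row entry -2): x1.
Ratio test on column x1 — row 1: (53/4)/(1/2) = 53/2; row 2: (81/4)/(5/2) = 81/10; row 3: (15/4)/(1/2) = 15/2. Minimum is 15/2 at row 3 (x3 leaves); pivot element 1/2.
After the second pivot the obj-row RHS is 45/2 − (-2)·(15/2) = 75/2.

75/2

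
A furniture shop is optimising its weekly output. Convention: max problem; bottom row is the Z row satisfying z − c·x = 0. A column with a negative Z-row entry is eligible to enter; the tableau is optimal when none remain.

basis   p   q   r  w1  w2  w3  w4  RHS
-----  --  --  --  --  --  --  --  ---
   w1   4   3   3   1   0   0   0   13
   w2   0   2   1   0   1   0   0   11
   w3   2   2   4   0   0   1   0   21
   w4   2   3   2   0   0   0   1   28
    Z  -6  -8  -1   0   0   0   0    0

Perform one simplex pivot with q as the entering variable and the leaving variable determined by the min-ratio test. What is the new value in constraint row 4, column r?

-1

Ratio test on column q — row 1: 13/3 = 13/3; row 2: 11/2 = 11/2; row 3: 21/2 = 21/2; row 4: 28/3 = 28/3. Minimum is 13/3 at row 1 (w1 leaves); pivot element 3.
Divide row 1 by 3; eliminate column q from the other rows.
Row 4 update in column r: 2 − 3·1 = -1.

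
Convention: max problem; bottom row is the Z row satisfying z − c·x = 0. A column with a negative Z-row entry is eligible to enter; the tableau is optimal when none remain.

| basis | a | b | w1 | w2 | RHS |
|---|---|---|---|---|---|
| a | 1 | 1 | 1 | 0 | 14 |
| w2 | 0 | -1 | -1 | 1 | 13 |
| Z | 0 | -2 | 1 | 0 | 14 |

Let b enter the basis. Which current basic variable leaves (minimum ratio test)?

Column b entries and ratios — a: 14/1 = 14; w2: -1 ≤ 0, skip.
Smallest ratio is 14 in the row of a, so a leaves.

a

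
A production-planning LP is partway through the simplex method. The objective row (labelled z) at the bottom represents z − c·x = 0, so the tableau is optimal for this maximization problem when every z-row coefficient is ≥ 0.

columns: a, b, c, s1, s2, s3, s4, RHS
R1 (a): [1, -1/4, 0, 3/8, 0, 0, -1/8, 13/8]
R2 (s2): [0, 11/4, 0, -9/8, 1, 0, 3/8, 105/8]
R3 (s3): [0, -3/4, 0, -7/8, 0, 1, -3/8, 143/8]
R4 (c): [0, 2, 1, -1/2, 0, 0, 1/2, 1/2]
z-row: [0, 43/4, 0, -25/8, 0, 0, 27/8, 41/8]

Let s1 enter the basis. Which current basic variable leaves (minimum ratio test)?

a

Column s1 entries and ratios — a: (13/8)/(3/8) = 13/3; s2: -9/8 ≤ 0, skip; s3: -7/8 ≤ 0, skip; c: -1/2 ≤ 0, skip.
Smallest ratio is 13/3 in the row of a, so a leaves.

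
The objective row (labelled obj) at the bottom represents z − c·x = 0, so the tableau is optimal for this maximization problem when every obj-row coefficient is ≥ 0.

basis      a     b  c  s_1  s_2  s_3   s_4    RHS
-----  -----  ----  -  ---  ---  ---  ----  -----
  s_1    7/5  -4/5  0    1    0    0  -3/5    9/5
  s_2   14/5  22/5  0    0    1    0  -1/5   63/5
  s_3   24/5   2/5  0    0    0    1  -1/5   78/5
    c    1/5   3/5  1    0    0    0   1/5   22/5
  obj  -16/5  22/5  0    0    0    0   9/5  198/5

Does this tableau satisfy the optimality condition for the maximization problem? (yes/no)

The obj-row has a negative entry -16/5 in column a, so it is not optimal.

no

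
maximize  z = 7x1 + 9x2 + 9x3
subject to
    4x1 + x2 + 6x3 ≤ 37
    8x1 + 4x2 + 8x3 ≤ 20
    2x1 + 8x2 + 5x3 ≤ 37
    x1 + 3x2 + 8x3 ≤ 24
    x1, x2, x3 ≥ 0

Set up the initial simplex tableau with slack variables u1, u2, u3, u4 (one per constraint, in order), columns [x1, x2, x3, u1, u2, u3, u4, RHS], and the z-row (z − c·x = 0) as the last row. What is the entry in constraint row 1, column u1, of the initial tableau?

Slack u1 belongs to constraint 1; its column is the unit vector e_1, so the entry in row 1 is 1.

1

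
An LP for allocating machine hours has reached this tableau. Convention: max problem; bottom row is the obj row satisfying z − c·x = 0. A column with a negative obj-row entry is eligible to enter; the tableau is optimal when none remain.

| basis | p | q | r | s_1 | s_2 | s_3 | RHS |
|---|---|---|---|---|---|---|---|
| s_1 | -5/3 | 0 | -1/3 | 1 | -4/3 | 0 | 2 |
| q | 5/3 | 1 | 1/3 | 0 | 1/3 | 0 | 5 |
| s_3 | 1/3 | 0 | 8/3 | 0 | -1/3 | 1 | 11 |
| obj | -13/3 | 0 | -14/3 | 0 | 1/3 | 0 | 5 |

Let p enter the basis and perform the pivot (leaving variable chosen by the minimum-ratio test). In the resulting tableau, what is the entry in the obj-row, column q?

Ratio test on column p — row 1: entry -5/3 ≤ 0; row 2: 5/(5/3) = 3; row 3: 11/(1/3) = 33. Minimum is 3 at row 2 (q leaves); pivot element 5/3.
Divide row 2 by 5/3; eliminate column p from the other rows.
obj-row update in column q: 0 − (-13/3)·(3/5) = 13/5.

13/5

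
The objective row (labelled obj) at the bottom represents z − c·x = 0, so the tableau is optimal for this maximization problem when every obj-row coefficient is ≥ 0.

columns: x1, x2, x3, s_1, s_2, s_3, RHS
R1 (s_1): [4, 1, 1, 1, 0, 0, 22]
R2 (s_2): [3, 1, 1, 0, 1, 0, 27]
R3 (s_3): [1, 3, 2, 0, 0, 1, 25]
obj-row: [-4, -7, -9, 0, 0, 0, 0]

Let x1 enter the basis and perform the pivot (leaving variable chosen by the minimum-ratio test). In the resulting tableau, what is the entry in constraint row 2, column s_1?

-3/4

Ratio test on column x1 — row 1: 22/4 = 11/2; row 2: 27/3 = 9; row 3: 25/1 = 25. Minimum is 11/2 at row 1 (s_1 leaves); pivot element 4.
Divide row 1 by 4; eliminate column x1 from the other rows.
Row 2 update in column s_1: 0 − 3·(1/4) = -3/4.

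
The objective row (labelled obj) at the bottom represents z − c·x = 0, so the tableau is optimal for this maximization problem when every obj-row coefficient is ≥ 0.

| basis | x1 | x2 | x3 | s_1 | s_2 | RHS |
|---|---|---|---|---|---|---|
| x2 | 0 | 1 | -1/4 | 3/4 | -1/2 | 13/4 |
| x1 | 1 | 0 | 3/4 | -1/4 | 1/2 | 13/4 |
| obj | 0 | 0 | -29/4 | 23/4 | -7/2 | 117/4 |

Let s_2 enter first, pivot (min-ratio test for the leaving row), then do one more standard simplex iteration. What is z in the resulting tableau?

Ratio test on column s_2 — row 1: entry -1/2 ≤ 0; row 2: (13/4)/(1/2) = 13/2. Minimum is 13/2 at row 2 (x1 leaves); pivot element 1/2.
Pivot on row 2; the obj-row RHS becomes 117/4 − (-7/2)·(13/2) = 52.
Next entering variable (most negative obj-row entry -2): x3.
Ratio test on column x3 — row 1: (13/2)/(1/2) = 13; row 2: (13/2)/(3/2) = 13/3. Minimum is 13/3 at row 2 (s_2 leaves); pivot element 3/2.
After the second pivot the obj-row RHS is 52 − (-2)·(13/3) = 182/3.

182/3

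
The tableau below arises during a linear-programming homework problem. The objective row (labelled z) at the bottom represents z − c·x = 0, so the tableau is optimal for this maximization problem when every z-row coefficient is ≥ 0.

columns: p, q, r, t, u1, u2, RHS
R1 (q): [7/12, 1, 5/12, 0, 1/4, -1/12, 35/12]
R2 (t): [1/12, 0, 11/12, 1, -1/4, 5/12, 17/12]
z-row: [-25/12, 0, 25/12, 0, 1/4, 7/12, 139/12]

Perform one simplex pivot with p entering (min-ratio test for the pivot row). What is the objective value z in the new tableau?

Ratio test on column p — row 1: (35/12)/(7/12) = 5; row 2: (17/12)/(1/12) = 17. Minimum is 5 at row 1 (q leaves); pivot element 7/12.
Pivot on row 1; the z-row RHS becomes 139/12 − (-25/12)·5 = 22.

22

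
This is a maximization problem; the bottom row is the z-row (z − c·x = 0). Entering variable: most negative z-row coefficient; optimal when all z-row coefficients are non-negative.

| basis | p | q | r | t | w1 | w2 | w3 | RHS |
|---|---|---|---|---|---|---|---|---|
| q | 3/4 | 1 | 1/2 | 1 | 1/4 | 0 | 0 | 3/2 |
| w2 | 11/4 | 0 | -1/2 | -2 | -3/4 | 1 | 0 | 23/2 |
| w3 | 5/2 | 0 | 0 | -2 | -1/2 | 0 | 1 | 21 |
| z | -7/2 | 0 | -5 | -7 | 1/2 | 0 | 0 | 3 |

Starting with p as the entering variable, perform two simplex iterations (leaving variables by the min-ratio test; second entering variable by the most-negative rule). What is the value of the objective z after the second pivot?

Ratio test on column p — row 1: (3/2)/(3/4) = 2; row 2: (23/2)/(11/4) = 46/11; row 3: 21/(5/2) = 42/5. Minimum is 2 at row 1 (q leaves); pivot element 3/4.
Pivot on row 1; the z-row RHS becomes 3 − (-7/2)·2 = 10.
Next entering variable (most negative z-row entry -8/3): r.
Ratio test on column r — row 1: 2/(2/3) = 3; row 2: entry -7/3 ≤ 0; row 3: entry -5/3 ≤ 0. Minimum is 3 at row 1 (p leaves); pivot element 2/3.
After the second pivot the z-row RHS is 10 − (-8/3)·3 = 18.

18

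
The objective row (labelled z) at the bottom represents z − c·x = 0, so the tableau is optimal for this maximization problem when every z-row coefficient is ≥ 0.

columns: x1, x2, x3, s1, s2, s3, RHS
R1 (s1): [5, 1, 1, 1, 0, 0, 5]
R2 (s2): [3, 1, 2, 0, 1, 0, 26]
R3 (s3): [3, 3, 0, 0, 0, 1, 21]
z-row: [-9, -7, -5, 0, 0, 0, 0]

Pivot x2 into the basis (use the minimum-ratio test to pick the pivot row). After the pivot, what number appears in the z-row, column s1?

7

Ratio test on column x2 — row 1: 5/1 = 5; row 2: 26/1 = 26; row 3: 21/3 = 7. Minimum is 5 at row 1 (s1 leaves); pivot element 1.
Divide row 1 by 1; eliminate column x2 from the other rows.
z-row update in column s1: 0 − (-7)·1 = 7.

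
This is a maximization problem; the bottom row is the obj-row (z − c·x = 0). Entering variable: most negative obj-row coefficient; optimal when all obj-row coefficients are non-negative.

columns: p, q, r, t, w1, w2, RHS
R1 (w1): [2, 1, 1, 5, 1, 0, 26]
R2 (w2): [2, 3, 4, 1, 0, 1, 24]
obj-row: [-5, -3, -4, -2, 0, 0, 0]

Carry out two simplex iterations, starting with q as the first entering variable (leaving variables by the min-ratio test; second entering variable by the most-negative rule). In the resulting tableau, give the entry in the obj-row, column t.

Ratio test on column q — row 1: 26/1 = 26; row 2: 24/3 = 8. Minimum is 8 at row 2 (w2 leaves); pivot element 3.
Divide row 2 by 3; eliminate column q from the other rows.
Second iteration: most negative obj-row entry is -3 in column p, so p enters.
Ratio test on column p — row 1: 18/(4/3) = 27/2; row 2: 8/(2/3) = 12. Minimum is 12 at row 2 (q leaves); pivot element 2/3.
Divide row 2 by 2/3; eliminate column p from the other rows.
After both pivots, the entry at the obj-row, column t is 1/2.

1/2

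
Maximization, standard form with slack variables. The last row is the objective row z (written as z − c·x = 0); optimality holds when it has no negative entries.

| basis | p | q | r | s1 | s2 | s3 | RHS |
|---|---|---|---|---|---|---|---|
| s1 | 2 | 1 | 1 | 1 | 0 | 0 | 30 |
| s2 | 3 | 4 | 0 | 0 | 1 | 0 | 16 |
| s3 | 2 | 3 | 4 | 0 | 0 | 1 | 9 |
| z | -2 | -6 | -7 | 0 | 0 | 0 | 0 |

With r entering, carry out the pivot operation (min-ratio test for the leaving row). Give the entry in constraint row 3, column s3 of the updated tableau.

Ratio test on column r — row 1: 30/1 = 30; row 2: entry 0 ≤ 0; row 3: 9/4 = 9/4. Minimum is 9/4 at row 3 (s3 leaves); pivot element 4.
Divide row 3 by 4; eliminate column r from the other rows.
In the new row 3, the s3 entry is the old entry divided by the pivot: 1/4 = 1/4.

1/4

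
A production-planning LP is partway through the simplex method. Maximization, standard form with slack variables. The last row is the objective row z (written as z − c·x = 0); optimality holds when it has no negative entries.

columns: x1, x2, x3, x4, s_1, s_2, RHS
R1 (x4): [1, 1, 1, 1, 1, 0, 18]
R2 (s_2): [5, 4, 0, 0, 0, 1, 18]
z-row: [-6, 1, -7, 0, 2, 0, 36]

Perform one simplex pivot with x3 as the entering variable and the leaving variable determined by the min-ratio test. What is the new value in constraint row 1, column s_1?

Ratio test on column x3 — row 1: 18/1 = 18; row 2: entry 0 ≤ 0. Minimum is 18 at row 1 (x4 leaves); pivot element 1.
Divide row 1 by 1; eliminate column x3 from the other rows.
In the new row 1, the s_1 entry is the old entry divided by the pivot: 1/1 = 1.

1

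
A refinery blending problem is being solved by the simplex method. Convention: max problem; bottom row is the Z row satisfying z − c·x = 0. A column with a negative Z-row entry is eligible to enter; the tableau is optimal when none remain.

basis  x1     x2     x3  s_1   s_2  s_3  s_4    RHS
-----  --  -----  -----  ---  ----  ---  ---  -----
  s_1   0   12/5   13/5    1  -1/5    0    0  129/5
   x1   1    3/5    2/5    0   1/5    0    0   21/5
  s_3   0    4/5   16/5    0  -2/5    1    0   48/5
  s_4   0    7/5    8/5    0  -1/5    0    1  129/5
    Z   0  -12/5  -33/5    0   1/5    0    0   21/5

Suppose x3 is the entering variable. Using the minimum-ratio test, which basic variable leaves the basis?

Column x3 entries and ratios — s_1: (129/5)/(13/5) = 129/13; x1: (21/5)/(2/5) = 21/2; s_3: (48/5)/(16/5) = 3; s_4: (129/5)/(8/5) = 129/8.
Smallest ratio is 3 in the row of s_3, so s_3 leaves.

s_3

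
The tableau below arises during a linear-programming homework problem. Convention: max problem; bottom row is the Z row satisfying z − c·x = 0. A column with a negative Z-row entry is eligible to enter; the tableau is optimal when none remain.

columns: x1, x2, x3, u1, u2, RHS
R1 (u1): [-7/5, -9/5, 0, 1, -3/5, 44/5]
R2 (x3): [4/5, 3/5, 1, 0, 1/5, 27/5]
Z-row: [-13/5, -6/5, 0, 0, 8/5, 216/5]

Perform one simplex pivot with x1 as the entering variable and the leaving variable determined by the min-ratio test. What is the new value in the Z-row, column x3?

Ratio test on column x1 — row 1: entry -7/5 ≤ 0; row 2: (27/5)/(4/5) = 27/4. Minimum is 27/4 at row 2 (x3 leaves); pivot element 4/5.
Divide row 2 by 4/5; eliminate column x1 from the other rows.
Z-row update in column x3: 0 − (-13/5)·(5/4) = 13/4.

13/4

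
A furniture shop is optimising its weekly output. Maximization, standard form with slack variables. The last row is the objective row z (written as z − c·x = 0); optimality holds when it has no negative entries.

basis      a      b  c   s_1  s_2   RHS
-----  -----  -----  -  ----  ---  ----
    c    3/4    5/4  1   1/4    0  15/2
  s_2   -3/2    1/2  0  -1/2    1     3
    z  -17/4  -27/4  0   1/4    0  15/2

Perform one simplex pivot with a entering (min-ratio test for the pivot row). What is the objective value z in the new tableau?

50

Ratio test on column a — row 1: (15/2)/(3/4) = 10; row 2: entry -3/2 ≤ 0. Minimum is 10 at row 1 (c leaves); pivot element 3/4.
Pivot on row 1; the z-row RHS becomes 15/2 − (-17/4)·10 = 50.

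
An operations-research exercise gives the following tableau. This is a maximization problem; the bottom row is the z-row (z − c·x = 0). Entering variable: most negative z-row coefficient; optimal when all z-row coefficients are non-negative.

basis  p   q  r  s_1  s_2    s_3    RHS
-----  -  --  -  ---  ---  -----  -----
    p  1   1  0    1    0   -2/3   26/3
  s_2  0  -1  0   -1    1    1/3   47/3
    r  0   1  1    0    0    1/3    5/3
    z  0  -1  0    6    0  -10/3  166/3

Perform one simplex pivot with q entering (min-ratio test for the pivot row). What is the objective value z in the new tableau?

Ratio test on column q — row 1: (26/3)/1 = 26/3; row 2: entry -1 ≤ 0; row 3: (5/3)/1 = 5/3. Minimum is 5/3 at row 3 (r leaves); pivot element 1.
Pivot on row 3; the z-row RHS becomes 166/3 − (-1)·(5/3) = 57.

57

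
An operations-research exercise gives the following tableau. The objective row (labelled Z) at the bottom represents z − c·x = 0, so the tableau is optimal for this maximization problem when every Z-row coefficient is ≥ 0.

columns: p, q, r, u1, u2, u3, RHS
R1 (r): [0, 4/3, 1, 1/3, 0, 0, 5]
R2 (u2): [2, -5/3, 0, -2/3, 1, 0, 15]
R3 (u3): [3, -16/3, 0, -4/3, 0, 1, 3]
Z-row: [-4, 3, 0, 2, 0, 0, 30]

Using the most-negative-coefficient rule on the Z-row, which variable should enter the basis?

p

Negative Z-row entries: p: -4.
The most negative is -4 in column p, so p enters.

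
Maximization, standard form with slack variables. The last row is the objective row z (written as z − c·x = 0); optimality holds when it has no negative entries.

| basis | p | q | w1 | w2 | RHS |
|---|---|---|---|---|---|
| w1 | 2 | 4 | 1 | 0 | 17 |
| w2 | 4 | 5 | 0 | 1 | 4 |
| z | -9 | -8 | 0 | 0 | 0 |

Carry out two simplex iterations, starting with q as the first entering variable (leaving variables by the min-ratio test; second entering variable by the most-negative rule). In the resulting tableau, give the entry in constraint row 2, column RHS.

1

Ratio test on column q — row 1: 17/4 = 17/4; row 2: 4/5 = 4/5. Minimum is 4/5 at row 2 (w2 leaves); pivot element 5.
Divide row 2 by 5; eliminate column q from the other rows.
Second iteration: most negative z-row entry is -13/5 in column p, so p enters.
Ratio test on column p — row 1: entry -6/5 ≤ 0; row 2: (4/5)/(4/5) = 1. Minimum is 1 at row 2 (q leaves); pivot element 4/5.
Divide row 2 by 4/5; eliminate column p from the other rows.
After both pivots, the entry at constraint row 2, column RHS is 1.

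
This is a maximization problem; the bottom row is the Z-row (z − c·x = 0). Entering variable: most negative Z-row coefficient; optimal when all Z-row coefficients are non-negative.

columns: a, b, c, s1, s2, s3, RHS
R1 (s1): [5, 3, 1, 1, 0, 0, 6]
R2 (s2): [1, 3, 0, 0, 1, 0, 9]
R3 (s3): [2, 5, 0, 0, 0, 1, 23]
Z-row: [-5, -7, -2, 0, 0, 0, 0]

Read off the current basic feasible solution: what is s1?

s1 is basic (row 1); its value is the RHS of that row, 6.

6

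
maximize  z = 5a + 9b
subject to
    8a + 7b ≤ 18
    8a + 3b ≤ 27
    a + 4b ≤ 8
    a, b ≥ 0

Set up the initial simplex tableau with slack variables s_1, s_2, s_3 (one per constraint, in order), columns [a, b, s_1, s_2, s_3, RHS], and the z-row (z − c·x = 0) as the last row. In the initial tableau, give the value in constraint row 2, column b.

Constraint 2 has coefficient 3 on b.

3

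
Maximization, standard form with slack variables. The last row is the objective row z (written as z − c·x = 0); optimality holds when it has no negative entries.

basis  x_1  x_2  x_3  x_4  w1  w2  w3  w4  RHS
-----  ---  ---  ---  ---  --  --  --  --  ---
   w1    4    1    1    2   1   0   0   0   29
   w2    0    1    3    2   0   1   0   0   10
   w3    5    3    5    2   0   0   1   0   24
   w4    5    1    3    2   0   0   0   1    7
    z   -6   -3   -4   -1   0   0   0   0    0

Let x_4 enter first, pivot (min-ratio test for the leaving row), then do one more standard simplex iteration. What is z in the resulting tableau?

42/5

Ratio test on column x_4 — row 1: 29/2 = 29/2; row 2: 10/2 = 5; row 3: 24/2 = 12; row 4: 7/2 = 7/2. Minimum is 7/2 at row 4 (w4 leaves); pivot element 2.
Pivot on row 4; the z-row RHS becomes 0 − (-1)·(7/2) = 7/2.
Next entering variable (most negative z-row entry -7/2): x_1.
Ratio test on column x_1 — row 1: entry -1 ≤ 0; row 2: entry -5 ≤ 0; row 3: entry 0 ≤ 0; row 4: (7/2)/(5/2) = 7/5. Minimum is 7/5 at row 4 (x_4 leaves); pivot element 5/2.
After the second pivot the z-row RHS is 7/2 − (-7/2)·(7/5) = 42/5.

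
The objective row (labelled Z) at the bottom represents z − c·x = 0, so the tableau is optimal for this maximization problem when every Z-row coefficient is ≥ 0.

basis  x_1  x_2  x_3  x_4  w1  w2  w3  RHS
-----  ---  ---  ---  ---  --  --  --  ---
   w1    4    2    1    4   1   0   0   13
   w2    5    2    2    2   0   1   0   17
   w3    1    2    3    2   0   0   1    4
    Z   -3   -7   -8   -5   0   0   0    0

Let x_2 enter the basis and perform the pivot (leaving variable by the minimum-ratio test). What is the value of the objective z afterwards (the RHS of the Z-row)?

Ratio test on column x_2 — row 1: 13/2 = 13/2; row 2: 17/2 = 17/2; row 3: 4/2 = 2. Minimum is 2 at row 3 (w3 leaves); pivot element 2.
Pivot on row 3; the Z-row RHS becomes 0 − (-7)·2 = 14.

14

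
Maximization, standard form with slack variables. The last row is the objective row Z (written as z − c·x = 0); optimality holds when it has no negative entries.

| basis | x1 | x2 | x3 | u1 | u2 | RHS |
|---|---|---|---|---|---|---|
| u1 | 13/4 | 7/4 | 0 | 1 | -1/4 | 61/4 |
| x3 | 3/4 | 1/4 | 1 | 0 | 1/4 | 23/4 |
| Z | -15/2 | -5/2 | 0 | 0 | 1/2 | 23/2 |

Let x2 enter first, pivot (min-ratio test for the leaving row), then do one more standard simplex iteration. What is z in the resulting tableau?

Ratio test on column x2 — row 1: (61/4)/(7/4) = 61/7; row 2: (23/4)/(1/4) = 23. Minimum is 61/7 at row 1 (u1 leaves); pivot element 7/4.
Pivot on row 1; the Z-row RHS becomes 23/2 − (-5/2)·(61/7) = 233/7.
Next entering variable (most negative Z-row entry -20/7): x1.
Ratio test on column x1 — row 1: (61/7)/(13/7) = 61/13; row 2: (25/7)/(2/7) = 25/2. Minimum is 61/13 at row 1 (x2 leaves); pivot element 13/7.
After the second pivot the Z-row RHS is 233/7 − (-20/7)·(61/13) = 607/13.

607/13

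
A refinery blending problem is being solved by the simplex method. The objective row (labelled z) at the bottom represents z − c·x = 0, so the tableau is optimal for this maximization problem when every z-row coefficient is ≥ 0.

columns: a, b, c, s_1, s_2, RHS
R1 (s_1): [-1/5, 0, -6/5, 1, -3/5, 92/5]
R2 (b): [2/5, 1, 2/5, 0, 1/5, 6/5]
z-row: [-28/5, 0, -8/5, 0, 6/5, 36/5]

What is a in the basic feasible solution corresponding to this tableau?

0

a is not in the basis, so in the current basic feasible solution a = 0.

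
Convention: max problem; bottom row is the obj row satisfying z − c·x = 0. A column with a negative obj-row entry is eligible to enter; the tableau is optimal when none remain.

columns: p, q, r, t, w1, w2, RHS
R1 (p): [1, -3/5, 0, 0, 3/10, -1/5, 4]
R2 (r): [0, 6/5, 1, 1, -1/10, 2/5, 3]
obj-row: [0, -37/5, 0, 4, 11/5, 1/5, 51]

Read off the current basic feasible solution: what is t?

0

t is not in the basis, so in the current basic feasible solution t = 0.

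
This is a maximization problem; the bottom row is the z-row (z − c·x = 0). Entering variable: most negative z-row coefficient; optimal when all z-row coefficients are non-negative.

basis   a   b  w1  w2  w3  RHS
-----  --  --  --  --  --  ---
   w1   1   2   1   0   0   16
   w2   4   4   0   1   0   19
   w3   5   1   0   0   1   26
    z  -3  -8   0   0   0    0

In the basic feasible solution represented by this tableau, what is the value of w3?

26

w3 is basic (row 3); its value is the RHS of that row, 26.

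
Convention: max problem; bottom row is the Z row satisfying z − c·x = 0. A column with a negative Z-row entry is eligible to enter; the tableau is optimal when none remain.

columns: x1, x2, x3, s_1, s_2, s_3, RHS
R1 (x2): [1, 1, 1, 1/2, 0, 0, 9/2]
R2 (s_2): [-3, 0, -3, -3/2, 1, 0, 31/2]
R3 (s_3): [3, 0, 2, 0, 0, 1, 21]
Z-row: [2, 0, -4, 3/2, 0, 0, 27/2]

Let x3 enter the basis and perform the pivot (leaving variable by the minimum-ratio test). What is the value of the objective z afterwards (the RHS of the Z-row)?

Ratio test on column x3 — row 1: (9/2)/1 = 9/2; row 2: entry -3 ≤ 0; row 3: 21/2 = 21/2. Minimum is 9/2 at row 1 (x2 leaves); pivot element 1.
Pivot on row 1; the Z-row RHS becomes 27/2 − (-4)·(9/2) = 63/2.

63/2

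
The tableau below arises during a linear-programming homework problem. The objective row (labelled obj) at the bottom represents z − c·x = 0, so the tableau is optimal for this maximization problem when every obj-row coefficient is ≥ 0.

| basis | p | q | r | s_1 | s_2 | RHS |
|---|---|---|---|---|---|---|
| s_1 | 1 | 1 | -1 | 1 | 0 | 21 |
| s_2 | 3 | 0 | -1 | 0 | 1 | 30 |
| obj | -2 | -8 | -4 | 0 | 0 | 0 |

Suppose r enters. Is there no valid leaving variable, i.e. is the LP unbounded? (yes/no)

Every constraint-row entry in column r is ≤ 0, so increasing r is unbounded.

yes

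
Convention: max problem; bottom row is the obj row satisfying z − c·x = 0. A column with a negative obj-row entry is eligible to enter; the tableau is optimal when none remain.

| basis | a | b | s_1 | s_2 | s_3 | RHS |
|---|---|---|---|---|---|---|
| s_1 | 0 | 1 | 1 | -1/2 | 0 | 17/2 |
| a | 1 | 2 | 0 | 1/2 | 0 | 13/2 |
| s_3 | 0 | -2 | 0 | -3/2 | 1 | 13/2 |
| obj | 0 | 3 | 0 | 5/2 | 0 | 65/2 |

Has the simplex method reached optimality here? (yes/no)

yes

Every obj-row coefficient is ≥ 0, so the tableau is optimal.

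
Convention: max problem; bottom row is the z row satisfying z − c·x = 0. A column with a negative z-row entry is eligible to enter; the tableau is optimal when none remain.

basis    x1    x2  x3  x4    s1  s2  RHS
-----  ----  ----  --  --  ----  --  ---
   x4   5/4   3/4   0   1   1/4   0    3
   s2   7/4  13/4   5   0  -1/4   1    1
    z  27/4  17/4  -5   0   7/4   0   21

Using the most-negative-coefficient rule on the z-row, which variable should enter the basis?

Negative z-row entries: x3: -5.
The most negative is -5 in column x3, so x3 enters.

x3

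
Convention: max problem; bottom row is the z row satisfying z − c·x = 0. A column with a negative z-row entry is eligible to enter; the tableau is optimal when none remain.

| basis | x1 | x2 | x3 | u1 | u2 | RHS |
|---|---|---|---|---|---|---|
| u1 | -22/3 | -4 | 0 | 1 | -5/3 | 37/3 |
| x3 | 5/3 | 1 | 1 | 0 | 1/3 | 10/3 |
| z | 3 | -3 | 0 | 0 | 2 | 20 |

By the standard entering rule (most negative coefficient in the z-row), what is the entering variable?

x2

Negative z-row entries: x2: -3.
The most negative is -3 in column x2, so x2 enters.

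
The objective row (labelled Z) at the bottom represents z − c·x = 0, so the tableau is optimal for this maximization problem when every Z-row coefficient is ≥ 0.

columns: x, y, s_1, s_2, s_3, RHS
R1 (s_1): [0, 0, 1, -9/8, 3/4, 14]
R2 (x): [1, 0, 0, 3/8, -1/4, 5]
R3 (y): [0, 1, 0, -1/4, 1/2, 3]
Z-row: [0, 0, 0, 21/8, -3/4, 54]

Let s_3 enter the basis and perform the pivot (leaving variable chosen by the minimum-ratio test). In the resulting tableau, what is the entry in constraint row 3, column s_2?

Ratio test on column s_3 — row 1: 14/(3/4) = 56/3; row 2: entry -1/4 ≤ 0; row 3: 3/(1/2) = 6. Minimum is 6 at row 3 (y leaves); pivot element 1/2.
Divide row 3 by 1/2; eliminate column s_3 from the other rows.
In the new row 3, the s_2 entry is the old entry divided by the pivot: (-1/4)/(1/2) = -1/2.

-1/2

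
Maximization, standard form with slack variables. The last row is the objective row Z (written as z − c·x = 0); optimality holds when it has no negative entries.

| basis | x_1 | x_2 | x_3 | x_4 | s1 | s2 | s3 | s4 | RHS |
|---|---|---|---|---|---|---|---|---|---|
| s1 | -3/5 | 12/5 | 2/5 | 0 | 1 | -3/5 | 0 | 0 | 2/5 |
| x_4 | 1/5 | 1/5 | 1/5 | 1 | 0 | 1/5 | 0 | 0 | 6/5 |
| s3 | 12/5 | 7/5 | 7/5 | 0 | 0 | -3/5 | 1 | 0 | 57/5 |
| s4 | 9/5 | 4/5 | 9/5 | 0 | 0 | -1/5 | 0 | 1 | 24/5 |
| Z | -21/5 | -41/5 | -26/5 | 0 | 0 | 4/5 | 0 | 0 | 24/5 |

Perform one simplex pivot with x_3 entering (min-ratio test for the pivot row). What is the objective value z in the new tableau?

Ratio test on column x_3 — row 1: (2/5)/(2/5) = 1; row 2: (6/5)/(1/5) = 6; row 3: (57/5)/(7/5) = 57/7; row 4: (24/5)/(9/5) = 8/3. Minimum is 1 at row 1 (s1 leaves); pivot element 2/5.
Pivot on row 1; the Z-row RHS becomes 24/5 − (-26/5)·1 = 10.

10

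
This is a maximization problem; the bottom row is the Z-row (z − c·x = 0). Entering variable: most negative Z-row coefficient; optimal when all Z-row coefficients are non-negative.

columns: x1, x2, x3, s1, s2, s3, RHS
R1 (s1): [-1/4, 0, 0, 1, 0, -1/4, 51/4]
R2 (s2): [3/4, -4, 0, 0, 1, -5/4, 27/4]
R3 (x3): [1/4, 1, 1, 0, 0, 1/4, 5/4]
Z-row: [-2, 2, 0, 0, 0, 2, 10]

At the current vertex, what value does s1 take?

51/4

s1 is basic (row 1); its value is the RHS of that row, 51/4.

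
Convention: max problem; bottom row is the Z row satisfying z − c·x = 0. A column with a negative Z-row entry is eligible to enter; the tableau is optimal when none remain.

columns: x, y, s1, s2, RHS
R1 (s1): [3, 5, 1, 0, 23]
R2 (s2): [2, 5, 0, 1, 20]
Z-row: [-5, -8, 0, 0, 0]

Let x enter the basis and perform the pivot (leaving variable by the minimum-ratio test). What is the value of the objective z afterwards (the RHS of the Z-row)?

115/3

Ratio test on column x — row 1: 23/3 = 23/3; row 2: 20/2 = 10. Minimum is 23/3 at row 1 (s1 leaves); pivot element 3.
Pivot on row 1; the Z-row RHS becomes 0 − (-5)·(23/3) = 115/3.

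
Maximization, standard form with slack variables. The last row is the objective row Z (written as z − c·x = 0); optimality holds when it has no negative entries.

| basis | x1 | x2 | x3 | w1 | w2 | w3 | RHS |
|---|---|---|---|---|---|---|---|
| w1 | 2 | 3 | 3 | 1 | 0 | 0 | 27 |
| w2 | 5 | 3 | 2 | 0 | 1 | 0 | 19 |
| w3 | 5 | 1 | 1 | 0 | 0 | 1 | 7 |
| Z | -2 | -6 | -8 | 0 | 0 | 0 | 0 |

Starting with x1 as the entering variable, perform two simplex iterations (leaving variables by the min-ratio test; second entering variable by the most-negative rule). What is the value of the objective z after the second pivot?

Ratio test on column x1 — row 1: 27/2 = 27/2; row 2: 19/5 = 19/5; row 3: 7/5 = 7/5. Minimum is 7/5 at row 3 (w3 leaves); pivot element 5.
Pivot on row 3; the Z-row RHS becomes 0 − (-2)·(7/5) = 14/5.
Next entering variable (most negative Z-row entry -38/5): x3.
Ratio test on column x3 — row 1: (121/5)/(13/5) = 121/13; row 2: 12/1 = 12; row 3: (7/5)/(1/5) = 7. Minimum is 7 at row 3 (x1 leaves); pivot element 1/5.
After the second pivot the Z-row RHS is 14/5 − (-38/5)·7 = 56.

56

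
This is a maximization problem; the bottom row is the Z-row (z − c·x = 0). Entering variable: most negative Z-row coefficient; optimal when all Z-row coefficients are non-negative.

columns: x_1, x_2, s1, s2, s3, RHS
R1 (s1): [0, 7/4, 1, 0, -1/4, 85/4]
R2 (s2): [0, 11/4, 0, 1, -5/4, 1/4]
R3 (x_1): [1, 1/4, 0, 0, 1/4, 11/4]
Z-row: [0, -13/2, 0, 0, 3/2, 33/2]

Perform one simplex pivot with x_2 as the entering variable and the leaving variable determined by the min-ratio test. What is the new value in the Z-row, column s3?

-16/11

Ratio test on column x_2 — row 1: (85/4)/(7/4) = 85/7; row 2: (1/4)/(11/4) = 1/11; row 3: (11/4)/(1/4) = 11. Minimum is 1/11 at row 2 (s2 leaves); pivot element 11/4.
Divide row 2 by 11/4; eliminate column x_2 from the other rows.
Z-row update in column s3: 3/2 − (-13/2)·(-5/11) = -16/11.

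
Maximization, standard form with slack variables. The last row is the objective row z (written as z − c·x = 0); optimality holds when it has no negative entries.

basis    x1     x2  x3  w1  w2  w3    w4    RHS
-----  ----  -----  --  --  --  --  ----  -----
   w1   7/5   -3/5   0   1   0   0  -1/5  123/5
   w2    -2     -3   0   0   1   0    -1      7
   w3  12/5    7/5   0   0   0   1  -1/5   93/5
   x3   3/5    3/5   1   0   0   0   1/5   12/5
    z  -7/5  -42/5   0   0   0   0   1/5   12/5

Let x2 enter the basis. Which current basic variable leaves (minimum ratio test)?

x3

Column x2 entries and ratios — w1: -3/5 ≤ 0, skip; w2: -3 ≤ 0, skip; w3: (93/5)/(7/5) = 93/7; x3: (12/5)/(3/5) = 4.
Smallest ratio is 4 in the row of x3, so x3 leaves.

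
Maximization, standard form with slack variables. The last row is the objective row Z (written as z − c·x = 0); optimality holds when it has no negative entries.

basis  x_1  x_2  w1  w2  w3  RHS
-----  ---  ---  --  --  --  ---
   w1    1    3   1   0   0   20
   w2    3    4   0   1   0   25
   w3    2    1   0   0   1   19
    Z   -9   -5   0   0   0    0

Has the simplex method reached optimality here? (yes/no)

no

The Z-row has a negative entry -9 in column x_1, so it is not optimal.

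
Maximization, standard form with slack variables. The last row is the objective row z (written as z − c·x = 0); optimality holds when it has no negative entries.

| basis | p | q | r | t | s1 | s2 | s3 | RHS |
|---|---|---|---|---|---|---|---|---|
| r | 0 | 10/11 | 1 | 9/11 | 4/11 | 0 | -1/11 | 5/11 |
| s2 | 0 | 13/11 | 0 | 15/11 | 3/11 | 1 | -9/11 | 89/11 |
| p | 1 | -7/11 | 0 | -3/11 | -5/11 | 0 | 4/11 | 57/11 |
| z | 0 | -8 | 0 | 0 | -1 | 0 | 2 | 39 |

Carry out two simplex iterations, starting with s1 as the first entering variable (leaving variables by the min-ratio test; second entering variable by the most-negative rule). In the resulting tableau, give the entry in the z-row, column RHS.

Ratio test on column s1 — row 1: (5/11)/(4/11) = 5/4; row 2: (89/11)/(3/11) = 89/3; row 3: entry -5/11 ≤ 0. Minimum is 5/4 at row 1 (r leaves); pivot element 4/11.
Divide row 1 by 4/11; eliminate column s1 from the other rows.
Second iteration: most negative z-row entry is -11/2 in column q, so q enters.
Ratio test on column q — row 1: (5/4)/(5/2) = 1/2; row 2: (31/4)/(1/2) = 31/2; row 3: (23/4)/(1/2) = 23/2. Minimum is 1/2 at row 1 (s1 leaves); pivot element 5/2.
Divide row 1 by 5/2; eliminate column q from the other rows.
After both pivots, the entry at the z-row, column RHS is 43.

43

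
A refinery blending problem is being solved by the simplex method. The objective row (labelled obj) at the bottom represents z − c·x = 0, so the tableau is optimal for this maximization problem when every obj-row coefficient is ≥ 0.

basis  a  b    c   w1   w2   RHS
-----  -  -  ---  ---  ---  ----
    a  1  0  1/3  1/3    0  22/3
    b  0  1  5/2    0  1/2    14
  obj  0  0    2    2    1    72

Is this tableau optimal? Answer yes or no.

Every obj-row coefficient is ≥ 0, so the tableau is optimal.

yes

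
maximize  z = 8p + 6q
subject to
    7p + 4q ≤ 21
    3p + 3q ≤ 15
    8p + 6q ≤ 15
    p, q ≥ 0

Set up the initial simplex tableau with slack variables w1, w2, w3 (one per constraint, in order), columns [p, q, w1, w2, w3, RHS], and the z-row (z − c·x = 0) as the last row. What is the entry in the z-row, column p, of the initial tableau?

The z-row carries the negated objective coefficients: the p entry is -8.

-8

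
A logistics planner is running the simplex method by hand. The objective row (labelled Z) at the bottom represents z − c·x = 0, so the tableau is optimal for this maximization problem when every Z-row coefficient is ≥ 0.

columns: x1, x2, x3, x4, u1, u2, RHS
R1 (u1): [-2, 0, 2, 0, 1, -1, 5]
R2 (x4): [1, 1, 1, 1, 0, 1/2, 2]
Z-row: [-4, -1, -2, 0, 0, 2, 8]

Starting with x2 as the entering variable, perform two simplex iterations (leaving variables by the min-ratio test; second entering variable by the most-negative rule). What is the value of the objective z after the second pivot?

16

Ratio test on column x2 — row 1: entry 0 ≤ 0; row 2: 2/1 = 2. Minimum is 2 at row 2 (x4 leaves); pivot element 1.
Pivot on row 2; the Z-row RHS becomes 8 − (-1)·2 = 10.
Next entering variable (most negative Z-row entry -3): x1.
Ratio test on column x1 — row 1: entry -2 ≤ 0; row 2: 2/1 = 2. Minimum is 2 at row 2 (x2 leaves); pivot element 1.
After the second pivot the Z-row RHS is 10 − (-3)·2 = 16.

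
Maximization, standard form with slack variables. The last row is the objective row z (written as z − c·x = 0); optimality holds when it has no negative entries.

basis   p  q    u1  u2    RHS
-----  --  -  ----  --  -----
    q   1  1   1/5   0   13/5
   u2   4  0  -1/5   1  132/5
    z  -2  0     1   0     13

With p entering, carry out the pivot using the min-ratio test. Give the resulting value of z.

Ratio test on column p — row 1: (13/5)/1 = 13/5; row 2: (132/5)/4 = 33/5. Minimum is 13/5 at row 1 (q leaves); pivot element 1.
Pivot on row 1; the z-row RHS becomes 13 − (-2)·(13/5) = 91/5.

91/5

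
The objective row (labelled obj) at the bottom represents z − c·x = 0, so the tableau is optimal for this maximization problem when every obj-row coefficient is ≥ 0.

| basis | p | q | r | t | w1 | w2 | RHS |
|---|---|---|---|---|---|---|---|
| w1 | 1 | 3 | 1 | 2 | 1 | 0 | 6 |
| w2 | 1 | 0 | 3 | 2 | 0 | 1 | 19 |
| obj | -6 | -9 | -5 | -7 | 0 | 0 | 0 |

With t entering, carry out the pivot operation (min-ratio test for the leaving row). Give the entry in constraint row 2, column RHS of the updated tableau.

Ratio test on column t — row 1: 6/2 = 3; row 2: 19/2 = 19/2. Minimum is 3 at row 1 (w1 leaves); pivot element 2.
Divide row 1 by 2; eliminate column t from the other rows.
Row 2 update in column RHS: 19 − 2·3 = 13.

13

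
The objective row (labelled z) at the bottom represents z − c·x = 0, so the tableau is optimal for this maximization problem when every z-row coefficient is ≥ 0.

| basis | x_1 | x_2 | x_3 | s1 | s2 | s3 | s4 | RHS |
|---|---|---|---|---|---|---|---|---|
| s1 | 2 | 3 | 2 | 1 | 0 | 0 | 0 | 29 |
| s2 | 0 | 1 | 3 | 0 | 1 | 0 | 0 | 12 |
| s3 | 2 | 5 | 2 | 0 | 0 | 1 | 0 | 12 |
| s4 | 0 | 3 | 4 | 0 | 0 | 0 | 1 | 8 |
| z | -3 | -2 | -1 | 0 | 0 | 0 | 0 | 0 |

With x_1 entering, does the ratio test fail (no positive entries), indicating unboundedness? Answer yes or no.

no

Column x_1 has positive entries in row(s) 1, 3, so the ratio test bounds it — not unbounded.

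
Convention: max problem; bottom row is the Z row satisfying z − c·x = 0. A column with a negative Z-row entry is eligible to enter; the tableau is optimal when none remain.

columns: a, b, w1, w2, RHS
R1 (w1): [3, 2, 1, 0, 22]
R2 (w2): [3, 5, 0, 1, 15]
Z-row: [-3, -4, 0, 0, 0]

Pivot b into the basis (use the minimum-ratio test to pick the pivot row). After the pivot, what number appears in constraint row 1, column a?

9/5

Ratio test on column b — row 1: 22/2 = 11; row 2: 15/5 = 3. Minimum is 3 at row 2 (w2 leaves); pivot element 5.
Divide row 2 by 5; eliminate column b from the other rows.
Row 1 update in column a: 3 − 2·(3/5) = 9/5.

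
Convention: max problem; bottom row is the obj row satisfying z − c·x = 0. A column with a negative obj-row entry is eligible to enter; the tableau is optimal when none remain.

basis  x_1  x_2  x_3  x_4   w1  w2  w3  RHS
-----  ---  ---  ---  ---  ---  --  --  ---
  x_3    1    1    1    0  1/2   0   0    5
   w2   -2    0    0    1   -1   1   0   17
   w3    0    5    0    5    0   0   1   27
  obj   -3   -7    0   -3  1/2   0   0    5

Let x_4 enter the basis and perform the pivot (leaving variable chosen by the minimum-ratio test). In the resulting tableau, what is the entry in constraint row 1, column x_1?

Ratio test on column x_4 — row 1: entry 0 ≤ 0; row 2: 17/1 = 17; row 3: 27/5 = 27/5. Minimum is 27/5 at row 3 (w3 leaves); pivot element 5.
Divide row 3 by 5; eliminate column x_4 from the other rows.
Row 1 update in column x_1: 1 − 0·0 = 1.

1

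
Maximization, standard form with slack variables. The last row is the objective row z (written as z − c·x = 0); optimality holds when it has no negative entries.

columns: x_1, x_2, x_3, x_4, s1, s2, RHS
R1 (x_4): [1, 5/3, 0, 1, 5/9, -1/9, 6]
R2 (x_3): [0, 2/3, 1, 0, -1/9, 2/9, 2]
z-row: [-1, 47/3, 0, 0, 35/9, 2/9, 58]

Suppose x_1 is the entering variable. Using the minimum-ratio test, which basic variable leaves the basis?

x_4

Column x_1 entries and ratios — x_4: 6/1 = 6; x_3: 0 ≤ 0, skip.
Smallest ratio is 6 in the row of x_4, so x_4 leaves.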